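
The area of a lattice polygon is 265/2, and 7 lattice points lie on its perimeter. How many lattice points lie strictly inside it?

Pick's theorem A = I + B/2 − 1 rearranges to I = A − B/2 + 1 = 265/2 − 7/2 + 1 = 130.

130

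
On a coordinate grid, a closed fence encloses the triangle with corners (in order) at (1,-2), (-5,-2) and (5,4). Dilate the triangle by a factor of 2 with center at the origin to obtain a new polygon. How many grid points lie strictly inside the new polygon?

By the shoelace formula, twice the signed area is |[1·(-2) − (-5)·(-2)] + [(-5)·4 − 5·(-2)] + [5·(-2) − 1·4]| = 36, so the area is 18.
The number of boundary lattice points is Σ gcd(|Δx|,|Δy|) = gcd(6,0) + gcd(10,6) + gcd(4,6) = 6+2+2 = 10.
Scaling by 2 multiplies the area by 2² = 4 (so the new area is 72) and multiplies the boundary lattice-point count by 2, giving 20.
By Pick's theorem, the interior count of the dilated polygon is 72 − 20/2 + 1 = 63.

63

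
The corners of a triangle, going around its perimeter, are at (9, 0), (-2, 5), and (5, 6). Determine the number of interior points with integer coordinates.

The shoelace formula gives twice the area as |[9·5 − (-2)·0] + [(-2)·6 − 5·5] + [5·0 − 9·6]| = 46, so the area is 23.
Along each edge there are gcd(|Δx|,|Δy|)+1 lattice points, so counting each shared vertex once the boundary has gcd(11,5) + gcd(7,1) + gcd(4,6) = 1+1+2 = 4.
Pick's theorem gives I = A − B/2 + 1 = 23 − 4/2 + 1 = 22.

22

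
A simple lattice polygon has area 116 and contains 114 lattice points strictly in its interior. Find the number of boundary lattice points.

6

Pick's theorem gives A = I + B/2 − 1, so B = 2(A − I + 1) = 2(116 − 114 + 1) = 6.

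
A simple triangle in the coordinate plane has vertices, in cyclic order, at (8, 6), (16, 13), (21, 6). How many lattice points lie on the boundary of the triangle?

15

Summing gcd(|Δx|,|Δy|) over the edges gives the boundary count: gcd(8,7) + gcd(5,7) + gcd(13,0) = 1+1+13 = 15.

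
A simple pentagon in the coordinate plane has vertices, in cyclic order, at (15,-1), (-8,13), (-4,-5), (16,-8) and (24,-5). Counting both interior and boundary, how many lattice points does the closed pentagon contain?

281

The shoelace formula gives twice the area as |(15·13 − (-8)·(-1)) + ((-8)·(-5) − (-4)·13) + ((-4)·(-8) − 16·(-5)) + (16·(-5) − 24·(-8)) + (24·(-1) − 15·(-5))| = 554, so the area is 277.
The number of boundary lattice points is Σ gcd(|Δx|,|Δy|) = gcd(23,14) + gcd(4,18) + gcd(20,3) + gcd(8,3) + gcd(9,4) = 1+2+1+1+1 = 6.
Pick's theorem gives I = A − B/2 + 1 = 277 − 6/2 + 1 = 275, so the closed region contains I + B = 275 + 6 = 281 lattice points.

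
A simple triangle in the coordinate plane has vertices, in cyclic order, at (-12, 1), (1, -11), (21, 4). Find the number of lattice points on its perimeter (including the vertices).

9

Along each edge there are gcd(|Δx|,|Δy|)+1 lattice points, so counting each shared vertex once the boundary has gcd(13,12) + gcd(20,15) + gcd(33,3) = 1+5+3 = 9.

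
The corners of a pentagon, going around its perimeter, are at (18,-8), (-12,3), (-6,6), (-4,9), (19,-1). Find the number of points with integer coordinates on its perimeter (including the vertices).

7

Summing gcd(|Δx|,|Δy|) over the edges gives the boundary count: gcd(30,11) + gcd(6,3) + gcd(2,3) + gcd(23,10) + gcd(1,7) = 1+3+1+1+1 = 7.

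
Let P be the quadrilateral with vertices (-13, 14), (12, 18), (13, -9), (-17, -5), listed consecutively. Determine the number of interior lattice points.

631

By the shoelace formula, twice the signed area is |((-13)·18 − 12·14) + (12·(-9) − 13·18) + (13·(-5) − (-17)·(-9)) + ((-17)·14 − (-13)·(-5))| = 1265, so the area is 632.5.
Summing gcd(|Δx|,|Δy|) over the edges gives the boundary count: gcd(25,4) + gcd(1,27) + gcd(30,4) + gcd(4,19) = 1+1+2+1 = 5.
Pick's theorem gives I = A − B/2 + 1 = 632.5 − 5/2 + 1 = 631.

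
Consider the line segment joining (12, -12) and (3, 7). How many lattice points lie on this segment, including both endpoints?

The number of lattice points on a segment between lattice points is gcd(|Δx|,|Δy|) + 1 = gcd(9,19) + 1 = 1 + 1 = 2.

2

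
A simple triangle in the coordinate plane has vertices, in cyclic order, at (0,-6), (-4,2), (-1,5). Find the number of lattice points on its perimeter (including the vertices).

The number of boundary lattice points is Σ gcd(|Δx|,|Δy|) = gcd(4,8) + gcd(3,3) + gcd(1,11) = 4+3+1 = 8.

8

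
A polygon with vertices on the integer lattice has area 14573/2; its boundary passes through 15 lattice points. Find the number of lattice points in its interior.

7280

Pick's theorem A = I + B/2 − 1 rearranges to I = A − B/2 + 1 = 14573/2 − 15/2 + 1 = 7280.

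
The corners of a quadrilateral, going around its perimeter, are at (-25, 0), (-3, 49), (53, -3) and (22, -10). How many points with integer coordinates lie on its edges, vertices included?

Along each edge there are gcd(|Δx|,|Δy|)+1 lattice points, so counting each shared vertex once the boundary has gcd(22,49) + gcd(56,52) + gcd(31,7) + gcd(47,10) = 1+4+1+1 = 7.

7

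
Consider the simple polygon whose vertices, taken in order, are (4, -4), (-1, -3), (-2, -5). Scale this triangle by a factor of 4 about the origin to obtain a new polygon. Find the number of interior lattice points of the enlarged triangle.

Using the shoelace formula, 2A = |(4·(-3) − (-1)·(-4)) + ((-1)·(-5) − (-2)·(-3)) + ((-2)·(-4) − 4·(-5))| = 11, so the area is 11/2.
Summing gcd(|Δx|,|Δy|) over the edges gives the boundary count: gcd(5,1) + gcd(1,2) + gcd(6,1) = 1+1+1 = 3.
Scaling by 4 multiplies the area by 4² = 16 (so the new area is 88) and multiplies the boundary lattice-point count by 4, giving 12.
By Pick's theorem, the interior count of the dilated polygon is 88 − 12/2 + 1 = 83.

83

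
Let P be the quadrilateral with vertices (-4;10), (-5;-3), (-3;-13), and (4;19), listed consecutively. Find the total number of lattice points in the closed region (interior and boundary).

118

By the shoelace formula, twice the signed area is |((-4)·(-3) − (-5)·10) + ((-5)·(-13) − (-3)·(-3)) + ((-3)·19 − 4·(-13)) + (4·10 − (-4)·19)| = 229, so the area is 229/2.
Along each edge there are gcd(|Δx|,|Δy|)+1 lattice points, so counting each shared vertex once the boundary has gcd(1,13) + gcd(2,10) + gcd(7,32) + gcd(8,9) = 1+2+1+1 = 5.
Pick's theorem gives I = A − B/2 + 1 = 229/2 − 5/2 + 1 = 113, so the closed region contains I + B = 113 + 5 = 118 lattice points.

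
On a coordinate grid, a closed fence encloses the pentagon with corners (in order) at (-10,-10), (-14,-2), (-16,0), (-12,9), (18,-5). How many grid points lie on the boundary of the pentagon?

The number of boundary lattice points is Σ gcd(|Δx|,|Δy|) = gcd(4,8) + gcd(2,2) + gcd(4,9) + gcd(30,14) + gcd(28,5) = 4+2+1+2+1 = 10.

10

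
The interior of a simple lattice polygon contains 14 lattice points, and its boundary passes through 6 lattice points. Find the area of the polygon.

16

By Pick's theorem, A = I + B/2 − 1 = 14 + 6/2 − 1 = 16.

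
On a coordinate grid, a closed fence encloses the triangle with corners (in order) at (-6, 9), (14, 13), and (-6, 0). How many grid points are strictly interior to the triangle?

Using the shoelace formula, 2A = |((-6)·13 − 14·9) + (14·0 − (-6)·13) + ((-6)·9 − (-6)·0)| = 180, so the area is 90.
Along each edge there are gcd(|Δx|,|Δy|)+1 lattice points, so counting each shared vertex once the boundary has gcd(20,4) + gcd(20,13) + gcd(0,9) = 4+1+9 = 14.
Pick's theorem gives I = A − B/2 + 1 = 90 − 14/2 + 1 = 84.

84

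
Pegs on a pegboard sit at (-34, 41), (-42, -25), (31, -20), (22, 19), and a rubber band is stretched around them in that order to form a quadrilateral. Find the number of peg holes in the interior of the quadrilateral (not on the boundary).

3379

By the shoelace formula, twice the signed area is |[(-34)·(-25) − (-42)·41] + [(-42)·(-20) − 31·(-25)] + [31·19 − 22·(-20)] + [22·41 − (-34)·19]| = 6764, so the area is 3382.
The number of boundary lattice points is Σ gcd(|Δx|,|Δy|) = gcd(8,66) + gcd(73,5) + gcd(9,39) + gcd(56,22) = 2+1+3+2 = 8.
Pick's theorem gives I = A − B/2 + 1 = 3382 − 8/2 + 1 = 3379.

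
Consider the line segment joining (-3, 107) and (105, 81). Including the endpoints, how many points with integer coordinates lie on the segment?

3

The number of lattice points on a segment between lattice points is gcd(|Δx|,|Δy|) + 1 = gcd(108,26) + 1 = 2 + 1 = 3.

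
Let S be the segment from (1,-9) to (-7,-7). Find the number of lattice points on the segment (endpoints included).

The number of lattice points on a segment between lattice points is gcd(|Δx|,|Δy|) + 1 = gcd(8,2) + 1 = 2 + 1 = 3.

3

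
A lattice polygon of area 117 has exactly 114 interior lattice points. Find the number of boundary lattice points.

8

Pick's theorem gives A = I + B/2 − 1, so B = 2(A − I + 1) = 2(117 − 114 + 1) = 8.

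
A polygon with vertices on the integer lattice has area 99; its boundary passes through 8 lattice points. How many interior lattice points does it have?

96

Pick's theorem A = I + B/2 − 1 rearranges to I = A − B/2 + 1 = 99 − 8/2 + 1 = 96.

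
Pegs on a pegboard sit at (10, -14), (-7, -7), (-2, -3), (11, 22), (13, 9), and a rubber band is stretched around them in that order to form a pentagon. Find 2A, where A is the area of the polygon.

Using the shoelace formula, 2A = |(10·(-7) − (-7)·(-14)) + ((-7)·(-3) − (-2)·(-7)) + ((-2)·22 − 11·(-3)) + (11·9 − 13·22) + (13·(-14) − 10·9)| = 631, so the area is 315.5.

631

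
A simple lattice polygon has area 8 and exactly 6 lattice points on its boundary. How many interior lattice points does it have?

From Pick's theorem, I = A − B/2 + 1 = 8 − 6/2 + 1 = 6.

6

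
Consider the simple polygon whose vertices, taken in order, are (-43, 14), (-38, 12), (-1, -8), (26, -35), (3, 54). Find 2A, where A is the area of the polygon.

By the shoelace formula, twice the signed area is |((-43)·12 − (-38)·14) + ((-38)·(-8) − (-1)·12) + ((-1)·(-35) − 26·(-8)) + (26·54 − 3·(-35)) + (3·14 − (-43)·54)| = 4448, so the area is 2224.

4448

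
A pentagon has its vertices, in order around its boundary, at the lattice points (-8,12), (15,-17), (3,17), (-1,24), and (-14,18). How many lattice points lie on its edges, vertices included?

11

The number of boundary lattice points is Σ gcd(|Δx|,|Δy|) = gcd(23,29) + gcd(12,34) + gcd(4,7) + gcd(13,6) + gcd(6,6) = 1+2+1+1+6 = 11.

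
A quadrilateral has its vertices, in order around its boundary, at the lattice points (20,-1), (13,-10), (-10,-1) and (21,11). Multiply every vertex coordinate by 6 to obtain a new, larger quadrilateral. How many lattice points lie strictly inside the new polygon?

Using the shoelace formula, 2A = |[20·(-10) − 13·(-1)] + [13·(-1) − (-10)·(-10)] + [(-10)·11 − 21·(-1)] + [21·(-1) − 20·11]| = 630, so the area is 315.
The number of boundary lattice points is Σ gcd(|Δx|,|Δy|) = gcd(7,9) + gcd(23,9) + gcd(31,12) + gcd(1,12) = 1+1+1+1 = 4.
Scaling by 6 multiplies the area by 6² = 36 (so the new area is 11340) and multiplies the boundary lattice-point count by 6, giving 24.
By Pick's theorem, the interior count of the dilated polygon is 11340 − 24/2 + 1 = 11329.

11329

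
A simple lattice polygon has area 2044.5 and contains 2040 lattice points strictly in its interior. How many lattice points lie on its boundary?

Pick's theorem gives A = I + B/2 − 1, so B = 2(A − I + 1) = 2(2044.5 − 2040 + 1) = 11.

11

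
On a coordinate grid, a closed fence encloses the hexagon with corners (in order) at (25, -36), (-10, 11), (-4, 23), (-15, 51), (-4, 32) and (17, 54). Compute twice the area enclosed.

Using the shoelace formula, 2A = |(25·11 − (-10)·(-36)) + ((-10)·23 − (-4)·11) + ((-4)·51 − (-15)·23) + ((-15)·32 − (-4)·51) + ((-4)·54 − 17·32) + (17·(-36) − 25·54)| = 3128, so the area is 1564.

3128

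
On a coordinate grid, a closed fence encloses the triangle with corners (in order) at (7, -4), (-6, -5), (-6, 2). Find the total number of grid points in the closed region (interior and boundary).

51

Using the shoelace formula, 2A = |(7·(-5) − (-6)·(-4)) + ((-6)·2 − (-6)·(-5)) + ((-6)·(-4) − 7·2)| = 91, so the area is 45.5.
Along each edge there are gcd(|Δx|,|Δy|)+1 lattice points, so counting each shared vertex once the boundary has gcd(13,1) + gcd(0,7) + gcd(13,6) = 1+7+1 = 9.
Pick's theorem gives I = A − B/2 + 1 = 45.5 − 9/2 + 1 = 42, so the closed region contains I + B = 42 + 9 = 51 lattice points.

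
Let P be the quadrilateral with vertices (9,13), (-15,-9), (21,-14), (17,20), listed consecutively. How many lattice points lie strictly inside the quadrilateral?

The shoelace formula gives twice the area as |(9·(-9) − (-15)·13) + ((-15)·(-14) − 21·(-9)) + (21·20 − 17·(-14)) + (17·13 − 9·20)| = 1212, so the area is 606.
Along each edge there are gcd(|Δx|,|Δy|)+1 lattice points, so counting each shared vertex once the boundary has gcd(24,22) + gcd(36,5) + gcd(4,34) + gcd(8,7) = 2+1+2+1 = 6.
By Pick's theorem A = I + B/2 − 1, so I = 606 − 6/2 + 1 = 604.

604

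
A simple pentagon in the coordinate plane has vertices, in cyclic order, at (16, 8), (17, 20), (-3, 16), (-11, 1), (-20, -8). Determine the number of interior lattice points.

By the shoelace formula, twice the signed area is |[16·20 − 17·8] + [17·16 − (-3)·20] + [(-3)·1 − (-11)·16] + [(-11)·(-8) − (-20)·1] + [(-20)·8 − 16·(-8)]| = 765, so the area is 382.5.
Along each edge there are gcd(|Δx|,|Δy|)+1 lattice points, so counting each shared vertex once the boundary has gcd(1,12) + gcd(20,4) + gcd(8,15) + gcd(9,9) + gcd(36,16) = 1+4+1+9+4 = 19.
Pick's theorem gives I = A − B/2 + 1 = 382.5 − 19/2 + 1 = 374.

374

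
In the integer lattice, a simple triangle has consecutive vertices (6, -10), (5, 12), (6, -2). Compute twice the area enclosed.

8

The shoelace formula gives twice the area as |(6·12 − 5·(-10)) + (5·(-2) − 6·12) + (6·(-10) − 6·(-2))| = 8, so the area is 4.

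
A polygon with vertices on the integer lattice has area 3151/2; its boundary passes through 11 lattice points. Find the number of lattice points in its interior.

Pick's theorem A = I + B/2 − 1 rearranges to I = A − B/2 + 1 = 3151/2 − 11/2 + 1 = 1571.

1571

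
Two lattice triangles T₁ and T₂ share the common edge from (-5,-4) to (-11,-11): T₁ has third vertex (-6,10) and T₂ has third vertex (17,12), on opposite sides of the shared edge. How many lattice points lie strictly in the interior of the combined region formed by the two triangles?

73

The union is the simple quadrilateral with vertices (-5,-4), (-6,10), (-11,-11), (17,12) in order.
The shoelace formula gives twice the area as |[(-5)·10 − (-6)·(-4)] + [(-6)·(-11) − (-11)·10] + [(-11)·12 − 17·(-11)] + [17·(-4) − (-5)·12]| = 149, so the area is 149/2.
Summing gcd(|Δx|,|Δy|) over the edges gives the boundary count: gcd(1,14) + gcd(5,21) + gcd(28,23) + gcd(22,16) = 1+1+1+2 = 5.
By Pick's theorem I = A − B/2 + 1 = 149/2 − 5/2 + 1 = 73.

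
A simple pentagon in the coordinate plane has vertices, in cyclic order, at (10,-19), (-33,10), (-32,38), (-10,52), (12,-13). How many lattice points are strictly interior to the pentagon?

1666

The shoelace formula gives twice the area as |(10·10 − (-33)·(-19)) + ((-33)·38 − (-32)·10) + ((-32)·52 − (-10)·38) + ((-10)·(-13) − 12·52) + (12·(-19) − 10·(-13))| = 3337, so the area is 3337/2.
Along each edge there are gcd(|Δx|,|Δy|)+1 lattice points, so counting each shared vertex once the boundary has gcd(43,29) + gcd(1,28) + gcd(22,14) + gcd(22,65) + gcd(2,6) = 1+1+2+1+2 = 7.
Pick's theorem gives I = A − B/2 + 1 = 3337/2 − 7/2 + 1 = 1666.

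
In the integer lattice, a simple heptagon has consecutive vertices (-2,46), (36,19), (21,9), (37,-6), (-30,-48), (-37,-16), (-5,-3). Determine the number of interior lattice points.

2838

Using the shoelace formula, 2A = |((-2)·19 − 36·46) + (36·9 − 21·19) + (21·(-6) − 37·9) + (37·(-48) − (-30)·(-6)) + ((-30)·(-16) − (-37)·(-48)) + ((-37)·(-3) − (-5)·(-16)) + ((-5)·46 − (-2)·(-3))| = 5685, so the area is 2842.5.
Summing gcd(|Δx|,|Δy|) over the edges gives the boundary count: gcd(38,27) + gcd(15,10) + gcd(16,15) + gcd(67,42) + gcd(7,32) + gcd(32,13) + gcd(3,49) = 1+5+1+1+1+1+1 = 11.
By Pick's theorem A = I + B/2 − 1, so I = 2842.5 − 11/2 + 1 = 2838.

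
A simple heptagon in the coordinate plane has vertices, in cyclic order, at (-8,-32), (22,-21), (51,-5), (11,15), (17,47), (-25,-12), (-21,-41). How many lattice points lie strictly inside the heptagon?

The shoelace formula gives twice the area as |((-8)·(-21) − 22·(-32)) + (22·(-5) − 51·(-21)) + (51·15 − 11·(-5)) + (11·47 − 17·15) + (17·(-12) − (-25)·47) + ((-25)·(-41) − (-21)·(-12)) + ((-21)·(-32) − (-8)·(-41))| = 5003, so the area is 5003/2.
The number of boundary lattice points is Σ gcd(|Δx|,|Δy|) = gcd(30,11) + gcd(29,16) + gcd(40,20) + gcd(6,32) + gcd(42,59) + gcd(4,29) + gcd(13,9) = 1+1+20+2+1+1+1 = 27.
Pick's theorem gives I = A − B/2 + 1 = 5003/2 − 27/2 + 1 = 2489.

2489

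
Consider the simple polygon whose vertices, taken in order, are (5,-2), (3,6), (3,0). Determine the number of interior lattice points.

By the shoelace formula, twice the signed area is |[5·6 − 3·(-2)] + [3·0 − 3·6] + [3·(-2) − 5·0]| = 12, so the area is 6.
Along each edge there are gcd(|Δx|,|Δy|)+1 lattice points, so counting each shared vertex once the boundary has gcd(2,8) + gcd(0,6) + gcd(2,2) = 2+6+2 = 10.
By Pick's theorem A = I + B/2 − 1, so I = 6 − 10/2 + 1 = 2.

2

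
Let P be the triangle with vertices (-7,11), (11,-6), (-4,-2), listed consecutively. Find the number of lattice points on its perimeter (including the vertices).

3

The number of boundary lattice points is Σ gcd(|Δx|,|Δy|) = gcd(18,17) + gcd(15,4) + gcd(3,13) = 1+1+1 = 3.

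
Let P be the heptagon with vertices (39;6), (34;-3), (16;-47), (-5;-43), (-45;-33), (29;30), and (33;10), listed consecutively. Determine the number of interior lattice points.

Using the shoelace formula, 2A = |(39·(-3) − 34·6) + (34·(-47) − 16·(-3)) + (16·(-43) − (-5)·(-47)) + ((-5)·(-33) − (-45)·(-43)) + ((-45)·30 − 29·(-33)) + (29·10 − 33·30) + (33·6 − 39·10)| = 5849, so the area is 5849/2.
Summing gcd(|Δx|,|Δy|) over the edges gives the boundary count: gcd(5,9) + gcd(18,44) + gcd(21,4) + gcd(40,10) + gcd(74,63) + gcd(4,20) + gcd(6,4) = 1+2+1+10+1+4+2 = 21.
Pick's theorem gives I = A − B/2 + 1 = 5849/2 − 21/2 + 1 = 2915.

2915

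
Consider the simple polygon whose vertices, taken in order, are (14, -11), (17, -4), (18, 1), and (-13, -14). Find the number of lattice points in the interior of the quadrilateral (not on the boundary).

158

The shoelace formula gives twice the area as |(14·(-4) − 17·(-11)) + (17·1 − 18·(-4)) + (18·(-14) − (-13)·1) + ((-13)·(-11) − 14·(-14))| = 320, so the area is 160.
The number of boundary lattice points is Σ gcd(|Δx|,|Δy|) = gcd(3,7) + gcd(1,5) + gcd(31,15) + gcd(27,3) = 1+1+1+3 = 6.
Pick's theorem gives I = A − B/2 + 1 = 160 − 6/2 + 1 = 158.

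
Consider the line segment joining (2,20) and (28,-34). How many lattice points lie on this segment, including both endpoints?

3

The number of lattice points on a segment between lattice points is gcd(|Δx|,|Δy|) + 1 = gcd(26,54) + 1 = 2 + 1 = 3.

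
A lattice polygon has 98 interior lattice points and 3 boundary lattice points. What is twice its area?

By Pick's theorem, A = I + B/2 − 1 = 98 + 3/2 − 1 = 197/2.
Hence 2A = 197.

197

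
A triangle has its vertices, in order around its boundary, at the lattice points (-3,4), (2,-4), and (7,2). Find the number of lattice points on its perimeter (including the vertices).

The number of boundary lattice points is Σ gcd(|Δx|,|Δy|) = gcd(5,8) + gcd(5,6) + gcd(10,2) = 1+1+2 = 4.

4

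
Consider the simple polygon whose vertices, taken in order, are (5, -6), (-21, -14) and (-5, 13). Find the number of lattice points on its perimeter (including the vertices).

Summing gcd(|Δx|,|Δy|) over the edges gives the boundary count: gcd(26,8) + gcd(16,27) + gcd(10,19) = 2+1+1 = 4.

4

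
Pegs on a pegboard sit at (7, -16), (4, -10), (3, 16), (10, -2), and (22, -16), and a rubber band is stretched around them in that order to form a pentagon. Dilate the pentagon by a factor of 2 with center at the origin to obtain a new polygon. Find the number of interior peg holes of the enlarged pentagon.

The shoelace formula gives twice the area as |(7·(-10) − 4·(-16)) + (4·16 − 3·(-10)) + (3·(-2) − 10·16) + (10·(-16) − 22·(-2)) + (22·(-16) − 7·(-16))| = 434, so the area is 217.
Along each edge there are gcd(|Δx|,|Δy|)+1 lattice points, so counting each shared vertex once the boundary has gcd(3,6) + gcd(1,26) + gcd(7,18) + gcd(12,14) + gcd(15,0) = 3+1+1+2+15 = 22.
Scaling by 2 multiplies the area by 2² = 4 (so the new area is 868) and multiplies the boundary lattice-point count by 2, giving 44.
By Pick's theorem, the interior count of the dilated polygon is 868 − 44/2 + 1 = 847.

847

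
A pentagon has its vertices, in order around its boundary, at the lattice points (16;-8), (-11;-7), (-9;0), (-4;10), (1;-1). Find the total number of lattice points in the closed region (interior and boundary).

By the shoelace formula, twice the signed area is |(16·(-7) − (-11)·(-8)) + ((-11)·0 − (-9)·(-7)) + ((-9)·10 − (-4)·0) + ((-4)·(-1) − 1·10) + (1·(-8) − 16·(-1))| = 351, so the area is 351/2.
Along each edge there are gcd(|Δx|,|Δy|)+1 lattice points, so counting each shared vertex once the boundary has gcd(27,1) + gcd(2,7) + gcd(5,10) + gcd(5,11) + gcd(15,7) = 1+1+5+1+1 = 9.
Pick's theorem gives I = A − B/2 + 1 = 351/2 − 9/2 + 1 = 172, so the closed region contains I + B = 172 + 9 = 181 lattice points.

181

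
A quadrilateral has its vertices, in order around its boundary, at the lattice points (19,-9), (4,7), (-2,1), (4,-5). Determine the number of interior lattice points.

120

Using the shoelace formula, 2A = |[19·7 − 4·(-9)] + [4·1 − (-2)·7] + [(-2)·(-5) − 4·1] + [4·(-9) − 19·(-5)]| = 252, so the area is 126.
Along each edge there are gcd(|Δx|,|Δy|)+1 lattice points, so counting each shared vertex once the boundary has gcd(15,16) + gcd(6,6) + gcd(6,6) + gcd(15,4) = 1+6+6+1 = 14.
By Pick's theorem A = I + B/2 − 1, so I = 126 − 14/2 + 1 = 120.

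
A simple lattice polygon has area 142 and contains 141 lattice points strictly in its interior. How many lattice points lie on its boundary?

Pick's theorem gives A = I + B/2 − 1, so B = 2(A − I + 1) = 2(142 − 141 + 1) = 4.

4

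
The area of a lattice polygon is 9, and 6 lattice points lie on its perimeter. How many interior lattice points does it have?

From Pick's theorem, I = A − B/2 + 1 = 9 − 6/2 + 1 = 7.

7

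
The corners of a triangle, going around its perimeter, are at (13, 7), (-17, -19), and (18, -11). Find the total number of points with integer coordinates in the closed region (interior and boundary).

338

By the shoelace formula, twice the signed area is |(13·(-19) − (-17)·7) + ((-17)·(-11) − 18·(-19)) + (18·7 − 13·(-11))| = 670, so the area is 335.
The number of boundary lattice points is Σ gcd(|Δx|,|Δy|) = gcd(30,26) + gcd(35,8) + gcd(5,18) = 2+1+1 = 4.
Pick's theorem gives I = A − B/2 + 1 = 335 − 4/2 + 1 = 334, so the closed region contains I + B = 334 + 4 = 338 lattice points.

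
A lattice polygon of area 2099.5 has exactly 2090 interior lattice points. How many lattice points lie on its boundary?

21

Pick's theorem gives A = I + B/2 − 1, so B = 2(A − I + 1) = 2(2099.5 − 2090 + 1) = 21.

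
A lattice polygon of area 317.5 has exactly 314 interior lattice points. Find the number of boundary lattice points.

9

Pick's theorem gives A = I + B/2 − 1, so B = 2(A − I + 1) = 2(317.5 − 314 + 1) = 9.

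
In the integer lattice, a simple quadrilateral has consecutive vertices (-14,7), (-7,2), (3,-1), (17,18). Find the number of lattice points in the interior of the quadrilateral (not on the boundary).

231

The shoelace formula gives twice the area as |((-14)·2 − (-7)·7) + ((-7)·(-1) − 3·2) + (3·18 − 17·(-1)) + (17·7 − (-14)·18)| = 464, so the area is 232.
Summing gcd(|Δx|,|Δy|) over the edges gives the boundary count: gcd(7,5) + gcd(10,3) + gcd(14,19) + gcd(31,11) = 1+1+1+1 = 4.
Pick's theorem gives I = A − B/2 + 1 = 232 − 4/2 + 1 = 231.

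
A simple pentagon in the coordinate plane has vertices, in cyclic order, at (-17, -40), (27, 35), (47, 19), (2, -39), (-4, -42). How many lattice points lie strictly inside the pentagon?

1652

Using the shoelace formula, 2A = |((-17)·35 − 27·(-40)) + (27·19 − 47·35) + (47·(-39) − 2·19) + (2·(-42) − (-4)·(-39)) + ((-4)·(-40) − (-17)·(-42))| = 3312, so the area is 1656.
Summing gcd(|Δx|,|Δy|) over the edges gives the boundary count: gcd(44,75) + gcd(20,16) + gcd(45,58) + gcd(6,3) + gcd(13,2) = 1+4+1+3+1 = 10.
By Pick's theorem A = I + B/2 − 1, so I = 1656 − 10/2 + 1 = 1652.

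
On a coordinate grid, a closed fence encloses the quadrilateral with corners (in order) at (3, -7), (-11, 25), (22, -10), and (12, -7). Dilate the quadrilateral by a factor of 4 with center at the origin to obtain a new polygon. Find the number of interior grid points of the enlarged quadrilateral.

Using the shoelace formula, 2A = |(3·25 − (-11)·(-7)) + ((-11)·(-10) − 22·25) + (22·(-7) − 12·(-10)) + (12·(-7) − 3·(-7))| = 539, so the area is 539/2.
Summing gcd(|Δx|,|Δy|) over the edges gives the boundary count: gcd(14,32) + gcd(33,35) + gcd(10,3) + gcd(9,0) = 2+1+1+9 = 13.
Scaling by 4 multiplies the area by 4² = 16 (so the new area is 4312) and multiplies the boundary lattice-point count by 4, giving 52.
By Pick's theorem, the interior count of the dilated polygon is 4312 − 52/2 + 1 = 4287.

4287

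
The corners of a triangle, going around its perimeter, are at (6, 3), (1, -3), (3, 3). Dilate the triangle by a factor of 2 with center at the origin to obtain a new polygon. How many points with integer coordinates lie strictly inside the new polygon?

Using the shoelace formula, 2A = |(6·(-3) − 1·3) + (1·3 − 3·(-3)) + (3·3 − 6·3)| = 18, so the area is 9.
The number of boundary lattice points is Σ gcd(|Δx|,|Δy|) = gcd(5,6) + gcd(2,6) + gcd(3,0) = 1+2+3 = 6.
Scaling by 2 multiplies the area by 2² = 4 (so the new area is 36) and multiplies the boundary lattice-point count by 2, giving 12.
By Pick's theorem, the interior count of the dilated polygon is 36 − 12/2 + 1 = 31.

31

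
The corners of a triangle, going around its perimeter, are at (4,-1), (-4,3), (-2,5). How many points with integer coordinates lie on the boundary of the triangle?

Along each edge there are gcd(|Δx|,|Δy|)+1 lattice points, so counting each shared vertex once the boundary has gcd(8,4) + gcd(2,2) + gcd(6,6) = 4+2+6 = 12.

12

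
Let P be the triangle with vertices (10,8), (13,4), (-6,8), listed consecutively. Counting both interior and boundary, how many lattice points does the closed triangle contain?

42

By the shoelace formula, twice the signed area is |(10·4 − 13·8) + (13·8 − (-6)·4) + ((-6)·8 − 10·8)| = 64, so the area is 32.
Along each edge there are gcd(|Δx|,|Δy|)+1 lattice points, so counting each shared vertex once the boundary has gcd(3,4) + gcd(19,4) + gcd(16,0) = 1+1+16 = 18.
Pick's theorem gives I = A − B/2 + 1 = 32 − 18/2 + 1 = 24, so the closed region contains I + B = 24 + 18 = 42 lattice points.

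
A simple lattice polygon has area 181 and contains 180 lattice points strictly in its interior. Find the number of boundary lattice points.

4

Pick's theorem gives A = I + B/2 − 1, so B = 2(A − I + 1) = 2(181 − 180 + 1) = 4.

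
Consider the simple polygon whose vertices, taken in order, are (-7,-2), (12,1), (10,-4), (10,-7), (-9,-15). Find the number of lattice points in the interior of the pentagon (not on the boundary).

By the shoelace formula, twice the signed area is |((-7)·1 − 12·(-2)) + (12·(-4) − 10·1) + (10·(-7) − 10·(-4)) + (10·(-15) − (-9)·(-7)) + ((-9)·(-2) − (-7)·(-15))| = 371, so the area is 371/2.
Summing gcd(|Δx|,|Δy|) over the edges gives the boundary count: gcd(19,3) + gcd(2,5) + gcd(0,3) + gcd(19,8) + gcd(2,13) = 1+1+3+1+1 = 7.
Pick's theorem gives I = A − B/2 + 1 = 371/2 − 7/2 + 1 = 183.

183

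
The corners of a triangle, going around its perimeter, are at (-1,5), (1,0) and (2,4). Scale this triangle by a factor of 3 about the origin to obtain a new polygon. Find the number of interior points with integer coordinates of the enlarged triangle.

By the shoelace formula, twice the signed area is |[(-1)·0 − 1·5] + [1·4 − 2·0] + [2·5 − (-1)·4]| = 13, so the area is 6.5.
The number of boundary lattice points is Σ gcd(|Δx|,|Δy|) = gcd(2,5) + gcd(1,4) + gcd(3,1) = 1+1+1 = 3.
Scaling by 3 multiplies the area by 3² = 9 (so the new area is 58.5) and multiplies the boundary lattice-point count by 3, giving 9.
By Pick's theorem, the interior count of the dilated polygon is 58.5 − 9/2 + 1 = 55.

55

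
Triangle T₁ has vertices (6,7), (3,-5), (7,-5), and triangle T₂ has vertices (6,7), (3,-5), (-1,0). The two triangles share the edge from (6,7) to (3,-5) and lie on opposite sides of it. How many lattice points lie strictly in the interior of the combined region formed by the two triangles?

The union is the simple quadrilateral with vertices (6,7), (7,-5), (3,-5), (-1,0) in order.
The shoelace formula gives twice the area as |[6·(-5) − 7·7] + [7·(-5) − 3·(-5)] + [3·0 − (-1)·(-5)] + [(-1)·7 − 6·0]| = 111, so the area is 111/2.
Summing gcd(|Δx|,|Δy|) over the edges gives the boundary count: gcd(1,12) + gcd(4,0) + gcd(4,5) + gcd(7,7) = 1+4+1+7 = 13.
By Pick's theorem I = A − B/2 + 1 = 111/2 − 13/2 + 1 = 50.

50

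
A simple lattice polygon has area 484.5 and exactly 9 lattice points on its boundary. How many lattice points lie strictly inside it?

481

Pick's theorem A = I + B/2 − 1 rearranges to I = A − B/2 + 1 = 484.5 − 9/2 + 1 = 481.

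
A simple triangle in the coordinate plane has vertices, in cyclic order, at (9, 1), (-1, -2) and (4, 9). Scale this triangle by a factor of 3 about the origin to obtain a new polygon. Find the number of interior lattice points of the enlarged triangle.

424

Using the shoelace formula, 2A = |[9·(-2) − (-1)·1] + [(-1)·9 − 4·(-2)] + [4·1 − 9·9]| = 95, so the area is 47.5.
The number of boundary lattice points is Σ gcd(|Δx|,|Δy|) = gcd(10,3) + gcd(5,11) + gcd(5,8) = 1+1+1 = 3.
Scaling by 3 multiplies the area by 3² = 9 (so the new area is 855/2) and multiplies the boundary lattice-point count by 3, giving 9.
By Pick's theorem, the interior count of the dilated polygon is 855/2 − 9/2 + 1 = 424.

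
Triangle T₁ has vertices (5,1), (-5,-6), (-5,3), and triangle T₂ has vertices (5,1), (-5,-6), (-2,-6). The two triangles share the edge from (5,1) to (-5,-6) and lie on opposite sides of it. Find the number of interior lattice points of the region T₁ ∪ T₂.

The union is the simple quadrilateral with vertices (5,1), (-5,3), (-5,-6), (-2,-6) in order.
By the shoelace formula, twice the signed area is |(5·3 − (-5)·1) + ((-5)·(-6) − (-5)·3) + ((-5)·(-6) − (-2)·(-6)) + ((-2)·1 − 5·(-6))| = 111, so the area is 55.5.
The number of boundary lattice points is Σ gcd(|Δx|,|Δy|) = gcd(10,2) + gcd(0,9) + gcd(3,0) + gcd(7,7) = 2+9+3+7 = 21.
By Pick's theorem I = A − B/2 + 1 = 55.5 − 21/2 + 1 = 46.

46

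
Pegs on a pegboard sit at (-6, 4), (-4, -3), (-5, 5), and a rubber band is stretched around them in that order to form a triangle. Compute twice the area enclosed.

9

The shoelace formula gives twice the area as |((-6)·(-3) − (-4)·4) + ((-4)·5 − (-5)·(-3)) + ((-5)·4 − (-6)·5)| = 9, so the area is 9/2.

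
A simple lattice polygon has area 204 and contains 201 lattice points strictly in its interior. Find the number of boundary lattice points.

Pick's theorem gives A = I + B/2 − 1, so B = 2(A − I + 1) = 2(204 − 201 + 1) = 8.

8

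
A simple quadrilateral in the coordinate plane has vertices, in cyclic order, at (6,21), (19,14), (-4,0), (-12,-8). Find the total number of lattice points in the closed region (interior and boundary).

The shoelace formula gives twice the area as |(6·14 − 19·21) + (19·0 − (-4)·14) + ((-4)·(-8) − (-12)·0) + ((-12)·21 − 6·(-8))| = 431, so the area is 431/2.
Along each edge there are gcd(|Δx|,|Δy|)+1 lattice points, so counting each shared vertex once the boundary has gcd(13,7) + gcd(23,14) + gcd(8,8) + gcd(18,29) = 1+1+8+1 = 11.
Pick's theorem gives I = A − B/2 + 1 = 431/2 − 11/2 + 1 = 211, so the closed region contains I + B = 211 + 11 = 222 lattice points.

222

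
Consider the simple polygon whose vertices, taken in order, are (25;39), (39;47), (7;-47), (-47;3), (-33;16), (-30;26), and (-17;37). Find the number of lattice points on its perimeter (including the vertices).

11

The number of boundary lattice points is Σ gcd(|Δx|,|Δy|) = gcd(14,8) + gcd(32,94) + gcd(54,50) + gcd(14,13) + gcd(3,10) + gcd(13,11) + gcd(42,2) = 2+2+2+1+1+1+2 = 11.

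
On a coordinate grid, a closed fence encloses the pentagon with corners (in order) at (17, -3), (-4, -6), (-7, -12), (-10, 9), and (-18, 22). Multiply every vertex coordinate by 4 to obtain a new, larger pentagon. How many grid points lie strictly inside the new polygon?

The shoelace formula gives twice the area as |(17·(-6) − (-4)·(-3)) + ((-4)·(-12) − (-7)·(-6)) + ((-7)·9 − (-10)·(-12)) + ((-10)·22 − (-18)·9) + ((-18)·(-3) − 17·22)| = 669, so the area is 334.5.
Summing gcd(|Δx|,|Δy|) over the edges gives the boundary count: gcd(21,3) + gcd(3,6) + gcd(3,21) + gcd(8,13) + gcd(35,25) = 3+3+3+1+5 = 15.
Scaling by 4 multiplies the area by 4² = 16 (so the new area is 5352) and multiplies the boundary lattice-point count by 4, giving 60.
By Pick's theorem, the interior count of the dilated polygon is 5352 − 60/2 + 1 = 5323.

5323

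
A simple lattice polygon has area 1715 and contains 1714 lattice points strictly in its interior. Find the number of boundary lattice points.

Pick's theorem gives A = I + B/2 − 1, so B = 2(A − I + 1) = 2(1715 − 1714 + 1) = 4.

4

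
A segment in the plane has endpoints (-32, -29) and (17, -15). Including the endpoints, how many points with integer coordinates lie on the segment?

8

The number of lattice points on a segment between lattice points is gcd(|Δx|,|Δy|) + 1 = gcd(49,14) + 1 = 7 + 1 = 8.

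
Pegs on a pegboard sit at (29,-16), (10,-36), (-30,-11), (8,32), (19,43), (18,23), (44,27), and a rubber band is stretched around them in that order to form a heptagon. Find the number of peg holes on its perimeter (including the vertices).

Summing gcd(|Δx|,|Δy|) over the edges gives the boundary count: gcd(19,20) + gcd(40,25) + gcd(38,43) + gcd(11,11) + gcd(1,20) + gcd(26,4) + gcd(15,43) = 1+5+1+11+1+2+1 = 22.

22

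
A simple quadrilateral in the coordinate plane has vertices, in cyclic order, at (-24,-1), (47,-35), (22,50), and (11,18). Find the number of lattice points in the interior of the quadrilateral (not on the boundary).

2134

The shoelace formula gives twice the area as |((-24)·(-35) − 47·(-1)) + (47·50 − 22·(-35)) + (22·18 − 11·50) + (11·(-1) − (-24)·18)| = 4274, so the area is 2137.
Summing gcd(|Δx|,|Δy|) over the edges gives the boundary count: gcd(71,34) + gcd(25,85) + gcd(11,32) + gcd(35,19) = 1+5+1+1 = 8.
By Pick's theorem A = I + B/2 − 1, so I = 2137 − 8/2 + 1 = 2134.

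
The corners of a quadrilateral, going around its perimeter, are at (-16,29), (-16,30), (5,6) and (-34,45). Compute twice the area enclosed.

Using the shoelace formula, 2A = |[(-16)·30 − (-16)·29] + [(-16)·6 − 5·30] + [5·45 − (-34)·6] + [(-34)·29 − (-16)·45]| = 99, so the area is 99/2.

99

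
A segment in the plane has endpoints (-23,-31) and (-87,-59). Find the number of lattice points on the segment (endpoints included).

The number of lattice points on a segment between lattice points is gcd(|Δx|,|Δy|) + 1 = gcd(64,28) + 1 = 4 + 1 = 5.

5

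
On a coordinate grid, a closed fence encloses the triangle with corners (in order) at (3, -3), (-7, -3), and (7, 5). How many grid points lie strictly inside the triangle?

The shoelace formula gives twice the area as |[3·(-3) − (-7)·(-3)] + [(-7)·5 − 7·(-3)] + [7·(-3) − 3·5]| = 80, so the area is 40.
Summing gcd(|Δx|,|Δy|) over the edges gives the boundary count: gcd(10,0) + gcd(14,8) + gcd(4,8) = 10+2+4 = 16.
Pick's theorem gives I = A − B/2 + 1 = 40 − 16/2 + 1 = 33.

33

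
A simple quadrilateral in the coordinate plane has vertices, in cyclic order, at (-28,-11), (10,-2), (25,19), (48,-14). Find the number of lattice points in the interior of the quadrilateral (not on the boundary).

Using the shoelace formula, 2A = |[(-28)·(-2) − 10·(-11)] + [10·19 − 25·(-2)] + [25·(-14) − 48·19] + [48·(-11) − (-28)·(-14)]| = 1776, so the area is 888.
Along each edge there are gcd(|Δx|,|Δy|)+1 lattice points, so counting each shared vertex once the boundary has gcd(38,9) + gcd(15,21) + gcd(23,33) + gcd(76,3) = 1+3+1+1 = 6.
Pick's theorem gives I = A − B/2 + 1 = 888 − 6/2 + 1 = 886.

886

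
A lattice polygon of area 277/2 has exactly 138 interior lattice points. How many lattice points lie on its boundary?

3

Pick's theorem gives A = I + B/2 − 1, so B = 2(A − I + 1) = 2(277/2 − 138 + 1) = 3.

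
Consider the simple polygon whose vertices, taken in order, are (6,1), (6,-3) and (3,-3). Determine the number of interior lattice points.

The shoelace formula gives twice the area as |(6·(-3) − 6·1) + (6·(-3) − 3·(-3)) + (3·1 − 6·(-3))| = 12, so the area is 6.
The number of boundary lattice points is Σ gcd(|Δx|,|Δy|) = gcd(0,4) + gcd(3,0) + gcd(3,4) = 4+3+1 = 8.
Pick's theorem gives I = A − B/2 + 1 = 6 − 8/2 + 1 = 3.

3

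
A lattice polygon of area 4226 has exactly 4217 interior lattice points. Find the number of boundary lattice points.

20

Pick's theorem gives A = I + B/2 − 1, so B = 2(A − I + 1) = 2(4226 − 4217 + 1) = 20.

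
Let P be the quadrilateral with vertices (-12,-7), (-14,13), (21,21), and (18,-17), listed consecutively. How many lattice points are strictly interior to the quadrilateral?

937

The shoelace formula gives twice the area as |((-12)·13 − (-14)·(-7)) + ((-14)·21 − 21·13) + (21·(-17) − 18·21) + (18·(-7) − (-12)·(-17))| = 1886, so the area is 943.
The number of boundary lattice points is Σ gcd(|Δx|,|Δy|) = gcd(2,20) + gcd(35,8) + gcd(3,38) + gcd(30,10) = 2+1+1+10 = 14.
By Pick's theorem A = I + B/2 − 1, so I = 943 − 14/2 + 1 = 937.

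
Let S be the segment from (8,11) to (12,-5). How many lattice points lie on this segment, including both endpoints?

5

The number of lattice points on a segment between lattice points is gcd(|Δx|,|Δy|) + 1 = gcd(4,16) + 1 = 4 + 1 = 5.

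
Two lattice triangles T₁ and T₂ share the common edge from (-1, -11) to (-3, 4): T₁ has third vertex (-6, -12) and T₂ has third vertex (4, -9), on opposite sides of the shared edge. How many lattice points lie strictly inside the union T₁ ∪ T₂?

The union is the simple quadrilateral with vertices (-1, -11), (-6, -12), (-3, 4), (4, -9) in order.
The shoelace formula gives twice the area as |((-1)·(-12) − (-6)·(-11)) + ((-6)·4 − (-3)·(-12)) + ((-3)·(-9) − 4·4) + (4·(-11) − (-1)·(-9))| = 156, so the area is 78.
Along each edge there are gcd(|Δx|,|Δy|)+1 lattice points, so counting each shared vertex once the boundary has gcd(5,1) + gcd(3,16) + gcd(7,13) + gcd(5,2) = 1+1+1+1 = 4.
By Pick's theorem I = A − B/2 + 1 = 78 − 4/2 + 1 = 77.

77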